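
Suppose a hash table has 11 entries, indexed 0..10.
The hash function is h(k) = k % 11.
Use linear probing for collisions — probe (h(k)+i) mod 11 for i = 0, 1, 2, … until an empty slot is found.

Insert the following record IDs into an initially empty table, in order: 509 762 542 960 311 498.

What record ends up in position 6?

Insert 509: h=3, slot 3 empty → index 3.
Insert 762: h=3, slot 3 occupied → index 4.
Insert 542: h=3, slots 3,4 occupied → index 5.
Insert 960: h=3, slots 3,4,5 occupied → index 6.
Insert 311: h=3, slots 3,4,5,6 occupied → index 7.
Insert 498: h=3, slots 3,4,5,6,7 occupied → index 8.
Table: [-, -, -, 509, 762, 542, 960, 311, 498, -, -]

960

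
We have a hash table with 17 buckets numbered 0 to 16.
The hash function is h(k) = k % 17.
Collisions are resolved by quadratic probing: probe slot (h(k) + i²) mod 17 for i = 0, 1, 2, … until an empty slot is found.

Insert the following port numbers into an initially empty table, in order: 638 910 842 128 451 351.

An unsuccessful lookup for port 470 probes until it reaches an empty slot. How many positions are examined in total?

638: h=9 -> slot 9
910: h=9, probe 9,10 -> slot 10
842: h=9, probe 9,10,13 -> slot 13
128: h=9, probe 9,10,13,1 -> slot 1
451: h=9, probe 9,10,13,1,8 -> slot 8
351: h=11 -> slot 11
Table: [∅, 128, ∅, ∅, ∅, ∅, ∅, ∅, 451, 638, 910, 351, ∅, 842, ∅, ∅, ∅]
Lookup 470: h=11, probe 11,12 → slot 12 empty, not found.

2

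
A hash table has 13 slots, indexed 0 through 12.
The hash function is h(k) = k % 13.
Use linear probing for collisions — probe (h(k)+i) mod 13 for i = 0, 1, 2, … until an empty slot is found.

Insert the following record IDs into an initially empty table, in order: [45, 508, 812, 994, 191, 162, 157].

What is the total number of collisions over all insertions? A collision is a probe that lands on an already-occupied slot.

45: h=6 → slot 6
508: h=1 → slot 1
812: h=6, probe 6,7 → slot 7
994: h=6, probe 6,7,8 → slot 8
191: h=9 → slot 9
162: h=6, probe 6,7,8,9,10 → slot 10
157: h=1, probe 1,2 → slot 2
Table: [., 508, 157, ., ., ., 45, 812, 994, 191, 162, ., .]

8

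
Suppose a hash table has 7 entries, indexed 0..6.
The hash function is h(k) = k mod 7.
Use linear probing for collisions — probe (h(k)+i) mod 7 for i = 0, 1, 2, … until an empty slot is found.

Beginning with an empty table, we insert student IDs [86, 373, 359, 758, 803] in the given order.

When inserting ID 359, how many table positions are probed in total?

Insert 86: h=2, slot 2 empty → index 2.
Insert 373: h=2, slot 2 occupied → index 3.
Insert 359: h=2, slots 2,3 occupied → index 4.
Insert 758: h=2, slots 2,3,4 occupied → index 5.
Insert 803: h=5, slot 5 occupied → index 6.
Table: [_, _, 86, 373, 359, 758, 803]

3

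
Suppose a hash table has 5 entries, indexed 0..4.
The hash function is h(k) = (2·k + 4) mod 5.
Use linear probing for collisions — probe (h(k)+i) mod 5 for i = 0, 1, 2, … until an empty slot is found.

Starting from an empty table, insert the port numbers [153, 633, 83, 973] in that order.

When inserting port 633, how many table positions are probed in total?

153 hashes to 0; slot 0 is free -> place at 0.
633 hashes to 0; 0 taken -> place at 1.
83 hashes to 0; 0,1 taken -> place at 2.
973 hashes to 0; 0,1,2 taken -> place at 3.
Table: [153, 633, 83, 973, -]

2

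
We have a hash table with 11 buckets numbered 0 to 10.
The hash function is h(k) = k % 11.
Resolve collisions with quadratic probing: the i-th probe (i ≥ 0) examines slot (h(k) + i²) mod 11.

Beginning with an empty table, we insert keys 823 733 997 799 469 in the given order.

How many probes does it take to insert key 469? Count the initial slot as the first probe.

4

Insert 823: h=9, slot 9 empty => index 9.
Insert 733: h=7, slot 7 empty => index 7.
Insert 997: h=7, slot 7 occupied => index 8.
Insert 799: h=7, slots 7,8 occupied => index 0.
Insert 469: h=7, slots 7,8,0 occupied => index 5.
Table: [799, _, _, _, _, 469, _, 733, 997, 823, _]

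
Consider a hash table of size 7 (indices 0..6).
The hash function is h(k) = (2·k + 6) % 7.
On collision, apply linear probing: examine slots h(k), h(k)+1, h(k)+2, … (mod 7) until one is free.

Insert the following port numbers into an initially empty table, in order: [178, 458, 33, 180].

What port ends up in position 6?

178: h=5 -> slot 5
458: h=5, probe 5,6 -> slot 6
33: h=2 -> slot 2
180: h=2, probe 2,3 -> slot 3
Table: [., ., 33, 180, ., 178, 458]

458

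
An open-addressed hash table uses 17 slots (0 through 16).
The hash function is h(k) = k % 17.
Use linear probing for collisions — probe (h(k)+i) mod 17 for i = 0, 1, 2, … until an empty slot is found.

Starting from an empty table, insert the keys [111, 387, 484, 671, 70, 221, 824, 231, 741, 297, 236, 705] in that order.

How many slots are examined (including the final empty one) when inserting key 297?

Insert 111: h=9, slot 9 empty -> index 9.
Insert 387: h=13, slot 13 empty -> index 13.
Insert 484: h=8, slot 8 empty -> index 8.
Insert 671: h=8, slots 8,9 occupied -> index 10.
Insert 70: h=2, slot 2 empty -> index 2.
Insert 221: h=0, slot 0 empty -> index 0.
Insert 824: h=8, slots 8,9,10 occupied -> index 11.
Insert 231: h=10, slots 10,11 occupied -> index 12.
Insert 741: h=10, slots 10,11,12,13 occupied -> index 14.
Insert 297: h=8, slots 8,9,10,11,12,13,14 occupied -> index 15.
Insert 236: h=15, slot 15 occupied -> index 16.
Insert 705: h=8, slots 8,9,10,11,12,13,14,15,16,0 occupied -> index 1.
Table: [221, 705, 70, —, —, —, —, —, 484, 111, 671, 824, 231, 387, 741, 297, 236]

8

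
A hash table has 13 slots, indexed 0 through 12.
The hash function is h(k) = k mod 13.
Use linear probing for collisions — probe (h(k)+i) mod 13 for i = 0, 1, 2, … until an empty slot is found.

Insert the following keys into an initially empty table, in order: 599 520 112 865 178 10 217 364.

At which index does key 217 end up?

Insert 599: h=1, slot 1 empty -> index 1.
Insert 520: h=0, slot 0 empty -> index 0.
Insert 112: h=8, slot 8 empty -> index 8.
Insert 865: h=7, slot 7 empty -> index 7.
Insert 178: h=9, slot 9 empty -> index 9.
Insert 10: h=10, slot 10 empty -> index 10.
Insert 217: h=9, slots 9,10 occupied -> index 11.
Insert 364: h=0, slots 0,1 occupied -> index 2.
Table: [520, 599, 364, ., ., ., ., 865, 112, 178, 10, 217, .]

11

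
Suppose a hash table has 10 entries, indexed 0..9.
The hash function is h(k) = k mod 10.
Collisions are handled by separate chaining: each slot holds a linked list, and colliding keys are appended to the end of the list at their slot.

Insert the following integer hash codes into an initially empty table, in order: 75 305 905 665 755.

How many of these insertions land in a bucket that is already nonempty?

75 → bucket 5
305 → bucket 5 (collision)
905 → bucket 5 (collision)
665 → bucket 5 (collision)
755 → bucket 5 (collision)
Final buckets:
0: -
1: -
2: -
3: -
4: -
5: 75 -> 305 -> 905 -> 665 -> 755
6: -
7: -
8: -
9: -

4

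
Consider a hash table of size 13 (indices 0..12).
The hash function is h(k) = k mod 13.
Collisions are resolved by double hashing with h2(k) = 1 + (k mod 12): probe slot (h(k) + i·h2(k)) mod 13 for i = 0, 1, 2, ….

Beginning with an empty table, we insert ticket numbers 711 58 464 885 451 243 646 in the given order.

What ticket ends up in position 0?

243

Insert 711: h=9, slot 9 empty → index 9.
Insert 58: h=6, slot 6 empty → index 6.
Insert 464: h=9, h2=9, slot 9 occupied → index 5.
Insert 885: h=1, slot 1 empty → index 1.
Insert 451: h=9, h2=8, slot 9 occupied → index 4.
Insert 243: h=9, h2=4, slot 9 occupied → index 0.
Insert 646: h=9, h2=11, slot 9 occupied → index 7.
Table: [243, 885, _, _, 451, 464, 58, 646, _, 711, _, _, _]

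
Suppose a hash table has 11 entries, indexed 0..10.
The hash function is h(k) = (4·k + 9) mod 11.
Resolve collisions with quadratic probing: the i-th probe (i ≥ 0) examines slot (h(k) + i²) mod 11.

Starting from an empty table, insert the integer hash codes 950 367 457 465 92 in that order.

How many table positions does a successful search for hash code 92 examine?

3

950: h=3 → slot 3
367: h=3, probe 3,4 → slot 4
457: h=0 → slot 0
465: h=10 → slot 10
92: h=3, probe 3,4,7 → slot 7
Table: [457, —, —, 950, 367, —, —, 92, —, —, 465]
Lookup 92: h=3, probe 3,4,7 → found at 7.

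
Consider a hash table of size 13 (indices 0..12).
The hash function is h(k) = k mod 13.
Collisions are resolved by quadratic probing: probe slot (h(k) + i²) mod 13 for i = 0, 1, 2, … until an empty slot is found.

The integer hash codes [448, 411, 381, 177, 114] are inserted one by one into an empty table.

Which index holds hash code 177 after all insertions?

9

Insert 448: h=6, slot 6 empty => index 6.
Insert 411: h=8, slot 8 empty => index 8.
Insert 381: h=4, slot 4 empty => index 4.
Insert 177: h=8, slot 8 occupied => index 9.
Insert 114: h=10, slot 10 empty => index 10.
Table: [_, _, _, _, 381, _, 448, _, 411, 177, 114, _, _]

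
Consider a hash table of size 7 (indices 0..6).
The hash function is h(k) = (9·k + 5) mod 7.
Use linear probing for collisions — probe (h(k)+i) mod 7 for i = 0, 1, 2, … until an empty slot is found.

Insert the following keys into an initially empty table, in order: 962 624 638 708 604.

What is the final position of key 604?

962 hashes to 4; slot 4 is free → place at 4.
624 hashes to 0; slot 0 is free → place at 0.
638 hashes to 0; 0 taken → place at 1.
708 hashes to 0; 0,1 taken → place at 2.
604 hashes to 2; 2 taken → place at 3.
Table: [624, 638, 708, 604, 962, ∅, ∅]

3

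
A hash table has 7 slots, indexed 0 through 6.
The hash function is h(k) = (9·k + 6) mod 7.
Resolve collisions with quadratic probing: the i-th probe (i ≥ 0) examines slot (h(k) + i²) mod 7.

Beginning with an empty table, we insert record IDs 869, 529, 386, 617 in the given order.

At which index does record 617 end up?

5

869: h=1 => slot 1
529: h=0 => slot 0
386: h=1, probe 1,2 => slot 2
617: h=1, probe 1,2,5 => slot 5
Table: [529, 869, 386, —, —, 617, —]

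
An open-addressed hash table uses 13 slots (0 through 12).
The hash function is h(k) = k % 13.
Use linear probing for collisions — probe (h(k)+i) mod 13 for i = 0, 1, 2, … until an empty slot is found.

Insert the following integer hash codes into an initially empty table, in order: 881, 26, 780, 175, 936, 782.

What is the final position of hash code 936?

2

881 hashes to 10; slot 10 is free -> place at 10.
26 hashes to 0; slot 0 is free -> place at 0.
780 hashes to 0; 0 taken -> place at 1.
175 hashes to 6; slot 6 is free -> place at 6.
936 hashes to 0; 0,1 taken -> place at 2.
782 hashes to 2; 2 taken -> place at 3.
Table: [26, 780, 936, 782, -, -, 175, -, -, -, 881, -, -]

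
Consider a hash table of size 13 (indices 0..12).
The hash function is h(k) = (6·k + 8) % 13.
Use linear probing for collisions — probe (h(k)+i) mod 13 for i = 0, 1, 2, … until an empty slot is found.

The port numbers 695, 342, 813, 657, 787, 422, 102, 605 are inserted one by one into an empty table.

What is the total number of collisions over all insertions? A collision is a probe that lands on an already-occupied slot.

695: h=5 -> slot 5
342: h=6 -> slot 6
813: h=11 -> slot 11
657: h=11, probe 11,12 -> slot 12
787: h=11, probe 11,12,0 -> slot 0
422: h=5, probe 5,6,7 -> slot 7
102: h=9 -> slot 9
605: h=11, probe 11,12,0,1 -> slot 1
Table: [787, 605, ∅, ∅, ∅, 695, 342, 422, ∅, 102, ∅, 813, 657]

8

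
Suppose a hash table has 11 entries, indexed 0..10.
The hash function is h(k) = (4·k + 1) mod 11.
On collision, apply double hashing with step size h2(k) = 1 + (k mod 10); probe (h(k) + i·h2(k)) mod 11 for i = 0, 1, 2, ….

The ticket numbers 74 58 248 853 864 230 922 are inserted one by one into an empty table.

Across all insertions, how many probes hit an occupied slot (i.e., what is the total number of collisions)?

Insert 74: h=0, slot 0 empty -> index 0.
Insert 58: h=2, slot 2 empty -> index 2.
Insert 248: h=3, slot 3 empty -> index 3.
Insert 853: h=3, h2=4, slot 3 occupied -> index 7.
Insert 864: h=3, h2=5, slot 3 occupied -> index 8.
Insert 230: h=8, h2=1, slot 8 occupied -> index 9.
Insert 922: h=4, slot 4 empty -> index 4.
Table: [74, -, 58, 248, 922, -, -, 853, 864, 230, -]

3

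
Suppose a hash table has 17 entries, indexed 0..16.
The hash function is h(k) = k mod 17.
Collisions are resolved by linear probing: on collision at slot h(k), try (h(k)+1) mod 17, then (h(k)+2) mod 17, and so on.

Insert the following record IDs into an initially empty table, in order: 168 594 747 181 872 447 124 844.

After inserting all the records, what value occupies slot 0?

747

168: h=15 => slot 15
594: h=16 => slot 16
747: h=16, probe 16,0 => slot 0
181: h=11 => slot 11
872: h=5 => slot 5
447: h=5, probe 5,6 => slot 6
124: h=5, probe 5,6,7 => slot 7
844: h=11, probe 11,12 => slot 12
Table: [747, ∅, ∅, ∅, ∅, 872, 447, 124, ∅, ∅, ∅, 181, 844, ∅, ∅, 168, 594]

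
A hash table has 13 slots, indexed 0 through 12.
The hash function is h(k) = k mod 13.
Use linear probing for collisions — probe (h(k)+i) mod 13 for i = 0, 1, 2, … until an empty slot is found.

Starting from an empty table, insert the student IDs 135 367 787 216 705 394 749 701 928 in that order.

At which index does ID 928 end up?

135 hashes to 5; slot 5 is free -> place at 5.
367 hashes to 3; slot 3 is free -> place at 3.
787 hashes to 7; slot 7 is free -> place at 7.
216 hashes to 8; slot 8 is free -> place at 8.
705 hashes to 3; 3 taken -> place at 4.
394 hashes to 4; 4,5 taken -> place at 6.
749 hashes to 8; 8 taken -> place at 9.
701 hashes to 12; slot 12 is free -> place at 12.
928 hashes to 5; 5,6,7,8,9 taken -> place at 10.
Table: [∅, ∅, ∅, 367, 705, 135, 394, 787, 216, 749, 928, ∅, 701]

10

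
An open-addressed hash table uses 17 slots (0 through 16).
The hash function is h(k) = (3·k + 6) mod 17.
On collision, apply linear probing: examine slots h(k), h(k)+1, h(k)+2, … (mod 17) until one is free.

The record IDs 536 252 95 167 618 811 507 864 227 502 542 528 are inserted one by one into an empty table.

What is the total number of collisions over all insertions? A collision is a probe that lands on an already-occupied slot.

19

536: h=16 -> slot 16
252: h=14 -> slot 14
95: h=2 -> slot 2
167: h=14, probe 14,15 -> slot 15
618: h=7 -> slot 7
811: h=8 -> slot 8
507: h=14, probe 14,15,16,0 -> slot 0
864: h=14, probe 14,15,16,0,1 -> slot 1
227: h=7, probe 7,8,9 -> slot 9
502: h=16, probe 16,0,1,2,3 -> slot 3
542: h=0, probe 0,1,2,3,4 -> slot 4
528: h=9, probe 9,10 -> slot 10
Table: [507, 864, 95, 502, 542, _, _, 618, 811, 227, 528, _, _, _, 252, 167, 536]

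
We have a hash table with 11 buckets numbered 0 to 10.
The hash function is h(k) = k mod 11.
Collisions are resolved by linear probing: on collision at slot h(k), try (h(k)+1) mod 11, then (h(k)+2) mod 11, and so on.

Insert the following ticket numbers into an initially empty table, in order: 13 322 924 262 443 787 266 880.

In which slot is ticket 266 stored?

13: h=2 => slot 2
322: h=3 => slot 3
924: h=0 => slot 0
262: h=9 => slot 9
443: h=3, probe 3,4 => slot 4
787: h=6 => slot 6
266: h=2, probe 2,3,4,5 => slot 5
880: h=0, probe 0,1 => slot 1
Table: [924, 880, 13, 322, 443, 266, 787, -, -, 262, -]

5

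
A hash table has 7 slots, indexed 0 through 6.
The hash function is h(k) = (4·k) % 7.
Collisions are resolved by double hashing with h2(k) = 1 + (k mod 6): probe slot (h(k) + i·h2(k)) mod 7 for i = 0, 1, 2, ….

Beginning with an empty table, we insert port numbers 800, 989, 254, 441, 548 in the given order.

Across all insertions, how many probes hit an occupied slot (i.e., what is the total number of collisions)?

8

800 hashes to 1; slot 1 is free → place at 1.
989 hashes to 1, h2=6; 1 taken → place at 0.
254 hashes to 1, h2=3; 1 taken → place at 4.
441 hashes to 0, h2=4; 0,4,1 taken → place at 5.
548 hashes to 1, h2=3; 1,4,0 taken → place at 3.
Table: [989, 800, ., 548, 254, 441, .]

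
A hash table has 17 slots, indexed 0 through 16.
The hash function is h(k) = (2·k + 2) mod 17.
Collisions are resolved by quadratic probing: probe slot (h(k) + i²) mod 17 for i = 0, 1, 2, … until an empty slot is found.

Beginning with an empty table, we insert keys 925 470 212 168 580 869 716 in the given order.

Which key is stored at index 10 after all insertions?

925 hashes to 16; slot 16 is free => place at 16.
470 hashes to 7; slot 7 is free => place at 7.
212 hashes to 1; slot 1 is free => place at 1.
168 hashes to 15; slot 15 is free => place at 15.
580 hashes to 6; slot 6 is free => place at 6.
869 hashes to 6; 6,7 taken => place at 10.
716 hashes to 6; 6,7,10,15 taken => place at 5.
Table: [—, 212, —, —, —, 716, 580, 470, —, —, 869, —, —, —, —, 168, 925]

869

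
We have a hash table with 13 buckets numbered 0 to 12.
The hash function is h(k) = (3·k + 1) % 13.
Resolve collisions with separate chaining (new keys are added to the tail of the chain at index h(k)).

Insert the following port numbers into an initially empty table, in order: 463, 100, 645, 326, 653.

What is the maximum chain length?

Insert 463: h=12, bucket 12 empty -> new chain.
Insert 100: h=2, bucket 2 empty -> new chain.
Insert 645: h=12, bucket 12 nonempty -> append to chain.
Insert 326: h=4, bucket 4 empty -> new chain.
Insert 653: h=10, bucket 10 empty -> new chain.
Final buckets:
0: _
1: _
2: 100
3: _
4: 326
5: _
6: _
7: _
8: _
9: _
10: 653
11: _
12: 463 -> 645

2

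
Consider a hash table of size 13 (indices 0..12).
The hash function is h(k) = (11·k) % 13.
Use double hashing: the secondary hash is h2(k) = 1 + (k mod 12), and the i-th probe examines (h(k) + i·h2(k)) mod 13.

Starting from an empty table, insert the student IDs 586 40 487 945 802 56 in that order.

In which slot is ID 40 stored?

586 hashes to 11; slot 11 is free => place at 11.
40 hashes to 11, h2=5; 11 taken => place at 3.
487 hashes to 1; slot 1 is free => place at 1.
945 hashes to 8; slot 8 is free => place at 8.
802 hashes to 8, h2=11; 8 taken => place at 6.
56 hashes to 5; slot 5 is free => place at 5.
Table: [∅, 487, ∅, 40, ∅, 56, 802, ∅, 945, ∅, ∅, 586, ∅]

3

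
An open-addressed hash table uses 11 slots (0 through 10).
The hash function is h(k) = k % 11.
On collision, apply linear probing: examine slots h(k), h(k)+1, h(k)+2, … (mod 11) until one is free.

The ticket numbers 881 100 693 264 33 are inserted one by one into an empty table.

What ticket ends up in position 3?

881: h=1 -> slot 1
100: h=1, probe 1,2 -> slot 2
693: h=0 -> slot 0
264: h=0, probe 0,1,2,3 -> slot 3
33: h=0, probe 0,1,2,3,4 -> slot 4
Table: [693, 881, 100, 264, 33, —, —, —, —, —, —]

264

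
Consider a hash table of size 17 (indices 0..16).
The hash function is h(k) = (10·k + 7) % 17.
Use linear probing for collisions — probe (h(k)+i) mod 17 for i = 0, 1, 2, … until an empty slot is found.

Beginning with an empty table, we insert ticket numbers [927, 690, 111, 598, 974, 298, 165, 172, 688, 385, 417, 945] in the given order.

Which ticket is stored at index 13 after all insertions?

927 hashes to 12; slot 12 is free => place at 12.
690 hashes to 5; slot 5 is free => place at 5.
111 hashes to 12; 12 taken => place at 13.
598 hashes to 3; slot 3 is free => place at 3.
974 hashes to 6; slot 6 is free => place at 6.
298 hashes to 12; 12,13 taken => place at 14.
165 hashes to 8; slot 8 is free => place at 8.
172 hashes to 10; slot 10 is free => place at 10.
688 hashes to 2; slot 2 is free => place at 2.
385 hashes to 15; slot 15 is free => place at 15.
417 hashes to 12; 12,13,14,15 taken => place at 16.
945 hashes to 5; 5,6 taken => place at 7.
Table: [., ., 688, 598, ., 690, 974, 945, 165, ., 172, ., 927, 111, 298, 385, 417]

111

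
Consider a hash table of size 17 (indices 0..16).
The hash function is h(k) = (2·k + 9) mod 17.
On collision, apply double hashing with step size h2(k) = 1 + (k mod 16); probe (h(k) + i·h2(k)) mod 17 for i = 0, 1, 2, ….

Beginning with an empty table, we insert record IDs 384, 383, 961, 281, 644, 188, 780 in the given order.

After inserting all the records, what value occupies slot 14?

384 hashes to 12; slot 12 is free → place at 12.
383 hashes to 10; slot 10 is free → place at 10.
961 hashes to 10, h2=2; 10,12 taken → place at 14.
281 hashes to 10, h2=10; 10 taken → place at 3.
644 hashes to 5; slot 5 is free → place at 5.
188 hashes to 11; slot 11 is free → place at 11.
780 hashes to 5, h2=13; 5 taken → place at 1.
Table: [., 780, ., 281, ., 644, ., ., ., ., 383, 188, 384, ., 961, ., .]

961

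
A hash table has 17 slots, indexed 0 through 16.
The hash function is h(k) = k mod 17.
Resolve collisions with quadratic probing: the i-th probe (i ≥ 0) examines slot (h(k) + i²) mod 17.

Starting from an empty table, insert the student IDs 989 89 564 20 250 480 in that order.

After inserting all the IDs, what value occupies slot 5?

989 hashes to 3; slot 3 is free => place at 3.
89 hashes to 4; slot 4 is free => place at 4.
564 hashes to 3; 3,4 taken => place at 7.
20 hashes to 3; 3,4,7 taken => place at 12.
250 hashes to 12; 12 taken => place at 13.
480 hashes to 4; 4 taken => place at 5.
Table: [—, —, —, 989, 89, 480, —, 564, —, —, —, —, 20, 250, —, —, —]

480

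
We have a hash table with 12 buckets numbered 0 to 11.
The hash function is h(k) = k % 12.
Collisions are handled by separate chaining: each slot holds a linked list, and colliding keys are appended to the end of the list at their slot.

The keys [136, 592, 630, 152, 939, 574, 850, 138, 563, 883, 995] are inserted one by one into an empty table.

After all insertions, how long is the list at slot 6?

136 -> bucket 4
592 -> bucket 4 (collision)
630 -> bucket 6
152 -> bucket 8
939 -> bucket 3
574 -> bucket 10
850 -> bucket 10 (collision)
138 -> bucket 6 (collision)
563 -> bucket 11
883 -> bucket 7
995 -> bucket 11 (collision)
Final buckets:
0: ∅
1: ∅
2: ∅
3: 939
4: 136 -> 592
5: ∅
6: 630 -> 138
7: 883
8: 152
9: ∅
10: 574 -> 850
11: 563 -> 995

2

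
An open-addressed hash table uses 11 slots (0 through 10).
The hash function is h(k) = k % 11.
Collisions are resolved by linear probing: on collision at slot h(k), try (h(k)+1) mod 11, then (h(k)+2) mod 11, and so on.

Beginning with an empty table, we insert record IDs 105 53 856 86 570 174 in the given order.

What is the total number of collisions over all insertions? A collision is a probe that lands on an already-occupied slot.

10

105 hashes to 6; slot 6 is free => place at 6.
53 hashes to 9; slot 9 is free => place at 9.
856 hashes to 9; 9 taken => place at 10.
86 hashes to 9; 9,10 taken => place at 0.
570 hashes to 9; 9,10,0 taken => place at 1.
174 hashes to 9; 9,10,0,1 taken => place at 2.
Table: [86, 570, 174, —, —, —, 105, —, —, 53, 856]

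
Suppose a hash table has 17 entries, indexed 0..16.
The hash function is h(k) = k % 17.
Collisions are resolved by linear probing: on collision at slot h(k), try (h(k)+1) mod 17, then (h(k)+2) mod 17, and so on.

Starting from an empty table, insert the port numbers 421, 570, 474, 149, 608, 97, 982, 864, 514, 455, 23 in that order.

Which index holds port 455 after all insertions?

2

421: h=13 => slot 13
570: h=9 => slot 9
474: h=15 => slot 15
149: h=13, probe 13,14 => slot 14
608: h=13, probe 13,14,15,16 => slot 16
97: h=12 => slot 12
982: h=13, probe 13,14,15,16,0 => slot 0
864: h=14, probe 14,15,16,0,1 => slot 1
514: h=4 => slot 4
455: h=13, probe 13,14,15,16,0,1,2 => slot 2
23: h=6 => slot 6
Table: [982, 864, 455, -, 514, -, 23, -, -, 570, -, -, 97, 421, 149, 474, 608]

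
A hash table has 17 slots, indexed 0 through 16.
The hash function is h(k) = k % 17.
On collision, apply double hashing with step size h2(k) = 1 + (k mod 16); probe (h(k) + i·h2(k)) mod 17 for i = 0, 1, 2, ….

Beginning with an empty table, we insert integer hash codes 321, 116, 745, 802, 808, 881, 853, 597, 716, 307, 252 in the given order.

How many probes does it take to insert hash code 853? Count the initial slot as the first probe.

321: h=15 -> slot 15
116: h=14 -> slot 14
745: h=14, h2=10, probe 14,7 -> slot 7
802: h=3 -> slot 3
808: h=9 -> slot 9
881: h=14, h2=2, probe 14,16 -> slot 16
853: h=3, h2=6, probe 3,9,15,4 -> slot 4
597: h=2 -> slot 2
716: h=2, h2=13, probe 2,15,11 -> slot 11
307: h=1 -> slot 1
252: h=14, h2=13, probe 14,10 -> slot 10
Table: [∅, 307, 597, 802, 853, ∅, ∅, 745, ∅, 808, 252, 716, ∅, ∅, 116, 321, 881]

4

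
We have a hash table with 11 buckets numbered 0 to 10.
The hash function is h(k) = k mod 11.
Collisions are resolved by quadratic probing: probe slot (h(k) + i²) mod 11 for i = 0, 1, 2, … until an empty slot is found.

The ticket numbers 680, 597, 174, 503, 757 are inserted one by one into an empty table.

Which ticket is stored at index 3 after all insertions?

597

Insert 680: h=9, slot 9 empty => index 9.
Insert 597: h=3, slot 3 empty => index 3.
Insert 174: h=9, slot 9 occupied => index 10.
Insert 503: h=8, slot 8 empty => index 8.
Insert 757: h=9, slots 9,10 occupied => index 2.
Table: [_, _, 757, 597, _, _, _, _, 503, 680, 174]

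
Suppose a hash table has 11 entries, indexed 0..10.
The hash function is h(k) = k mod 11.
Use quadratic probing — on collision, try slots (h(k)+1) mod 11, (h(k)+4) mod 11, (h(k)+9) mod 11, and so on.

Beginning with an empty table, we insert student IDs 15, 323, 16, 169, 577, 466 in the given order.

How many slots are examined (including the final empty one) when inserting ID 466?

4

15 hashes to 4; slot 4 is free → place at 4.
323 hashes to 4; 4 taken → place at 5.
16 hashes to 5; 5 taken → place at 6.
169 hashes to 4; 4,5 taken → place at 8.
577 hashes to 5; 5,6 taken → place at 9.
466 hashes to 4; 4,5,8 taken → place at 2.
Table: [-, -, 466, -, 15, 323, 16, -, 169, 577, -]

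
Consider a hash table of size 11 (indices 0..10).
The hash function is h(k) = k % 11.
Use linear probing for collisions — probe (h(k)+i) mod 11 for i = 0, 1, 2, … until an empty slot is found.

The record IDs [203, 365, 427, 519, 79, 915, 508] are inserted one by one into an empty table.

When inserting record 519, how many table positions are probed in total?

2

203: h=5 -> slot 5
365: h=2 -> slot 2
427: h=9 -> slot 9
519: h=2, probe 2,3 -> slot 3
79: h=2, probe 2,3,4 -> slot 4
915: h=2, probe 2,3,4,5,6 -> slot 6
508: h=2, probe 2,3,4,5,6,7 -> slot 7
Table: [∅, ∅, 365, 519, 79, 203, 915, 508, ∅, 427, ∅]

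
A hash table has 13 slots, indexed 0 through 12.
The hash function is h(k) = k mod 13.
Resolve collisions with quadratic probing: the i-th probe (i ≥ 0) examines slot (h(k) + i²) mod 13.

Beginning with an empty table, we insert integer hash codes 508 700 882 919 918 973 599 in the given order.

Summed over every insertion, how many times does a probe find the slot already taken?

Insert 508: h=1, slot 1 empty -> index 1.
Insert 700: h=11, slot 11 empty -> index 11.
Insert 882: h=11, slot 11 occupied -> index 12.
Insert 919: h=9, slot 9 empty -> index 9.
Insert 918: h=8, slot 8 empty -> index 8.
Insert 973: h=11, slots 11,12 occupied -> index 2.
Insert 599: h=1, slots 1,2 occupied -> index 5.
Table: [—, 508, 973, —, —, 599, —, —, 918, 919, —, 700, 882]

5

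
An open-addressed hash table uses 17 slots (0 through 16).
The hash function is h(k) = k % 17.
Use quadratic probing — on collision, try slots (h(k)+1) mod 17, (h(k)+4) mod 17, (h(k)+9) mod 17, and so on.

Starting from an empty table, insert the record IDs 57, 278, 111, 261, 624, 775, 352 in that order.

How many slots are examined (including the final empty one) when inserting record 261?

Insert 57: h=6, slot 6 empty -> index 6.
Insert 278: h=6, slot 6 occupied -> index 7.
Insert 111: h=9, slot 9 empty -> index 9.
Insert 261: h=6, slots 6,7 occupied -> index 10.
Insert 624: h=12, slot 12 empty -> index 12.
Insert 775: h=10, slot 10 occupied -> index 11.
Insert 352: h=12, slot 12 occupied -> index 13.
Table: [_, _, _, _, _, _, 57, 278, _, 111, 261, 775, 624, 352, _, _, _]

3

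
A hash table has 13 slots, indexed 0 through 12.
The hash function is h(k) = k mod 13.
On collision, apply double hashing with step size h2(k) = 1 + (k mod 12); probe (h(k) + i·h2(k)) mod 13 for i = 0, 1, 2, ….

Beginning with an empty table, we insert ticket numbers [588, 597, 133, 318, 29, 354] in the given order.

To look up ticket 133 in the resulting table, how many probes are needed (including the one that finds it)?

Insert 588: h=3, slot 3 empty → index 3.
Insert 597: h=12, slot 12 empty → index 12.
Insert 133: h=3, h2=2, slot 3 occupied → index 5.
Insert 318: h=6, slot 6 empty → index 6.
Insert 29: h=3, h2=6, slot 3 occupied → index 9.
Insert 354: h=3, h2=7, slot 3 occupied → index 10.
Table: [∅, ∅, ∅, 588, ∅, 133, 318, ∅, ∅, 29, 354, ∅, 597]
Lookup 133: h=3, h2=2, probe 3,5 → found at 5.

2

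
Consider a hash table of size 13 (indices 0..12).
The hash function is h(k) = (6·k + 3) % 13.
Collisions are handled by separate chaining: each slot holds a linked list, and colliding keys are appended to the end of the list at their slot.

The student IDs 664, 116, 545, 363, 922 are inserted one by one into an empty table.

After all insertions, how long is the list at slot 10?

4

Insert 664: h=9, bucket 9 empty -> new chain.
Insert 116: h=10, bucket 10 empty -> new chain.
Insert 545: h=10, bucket 10 nonempty -> append to chain.
Insert 363: h=10, bucket 10 nonempty -> append to chain.
Insert 922: h=10, bucket 10 nonempty -> append to chain.
Final buckets:
0: _
1: _
2: _
3: _
4: _
5: _
6: _
7: _
8: _
9: 664
10: 116 -> 545 -> 363 -> 922
11: _
12: _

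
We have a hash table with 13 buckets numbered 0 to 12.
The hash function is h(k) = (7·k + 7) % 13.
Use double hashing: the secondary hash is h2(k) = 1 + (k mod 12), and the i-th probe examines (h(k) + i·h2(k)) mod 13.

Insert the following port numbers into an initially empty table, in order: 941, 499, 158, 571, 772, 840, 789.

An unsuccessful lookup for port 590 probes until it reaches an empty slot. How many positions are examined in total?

Insert 941: h=3, slot 3 empty => index 3.
Insert 499: h=3, h2=8, slot 3 occupied => index 11.
Insert 158: h=8, slot 8 empty => index 8.
Insert 571: h=0, slot 0 empty => index 0.
Insert 772: h=3, h2=5, slots 3,8,0 occupied => index 5.
Insert 840: h=11, h2=1, slot 11 occupied => index 12.
Insert 789: h=5, h2=10, slot 5 occupied => index 2.
Table: [571, -, 789, 941, -, 772, -, -, 158, -, -, 499, 840]
Lookup 590: h=3, h2=3, probe 3,6 → slot 6 empty, not found.

2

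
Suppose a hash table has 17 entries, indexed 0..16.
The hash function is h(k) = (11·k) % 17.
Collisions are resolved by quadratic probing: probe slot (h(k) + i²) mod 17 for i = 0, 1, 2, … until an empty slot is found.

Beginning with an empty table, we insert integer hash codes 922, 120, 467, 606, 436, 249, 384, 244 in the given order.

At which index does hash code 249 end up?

1

Insert 922: h=10, slot 10 empty => index 10.
Insert 120: h=11, slot 11 empty => index 11.
Insert 467: h=3, slot 3 empty => index 3.
Insert 606: h=2, slot 2 empty => index 2.
Insert 436: h=2, slots 2,3 occupied => index 6.
Insert 249: h=2, slots 2,3,6,11 occupied => index 1.
Insert 384: h=8, slot 8 empty => index 8.
Insert 244: h=15, slot 15 empty => index 15.
Table: [—, 249, 606, 467, —, —, 436, —, 384, —, 922, 120, —, —, —, 244, —]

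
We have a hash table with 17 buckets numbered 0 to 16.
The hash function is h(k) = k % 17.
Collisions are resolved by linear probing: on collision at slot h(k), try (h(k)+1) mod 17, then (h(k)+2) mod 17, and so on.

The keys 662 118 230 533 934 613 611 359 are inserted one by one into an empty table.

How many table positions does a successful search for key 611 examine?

5

662: h=16 => slot 16
118: h=16, probe 16,0 => slot 0
230: h=9 => slot 9
533: h=6 => slot 6
934: h=16, probe 16,0,1 => slot 1
613: h=1, probe 1,2 => slot 2
611: h=16, probe 16,0,1,2,3 => slot 3
359: h=2, probe 2,3,4 => slot 4
Table: [118, 934, 613, 611, 359, —, 533, —, —, 230, —, —, —, —, —, —, 662]
Lookup 611: h=16, probe 16,0,1,2,3 → found at 3.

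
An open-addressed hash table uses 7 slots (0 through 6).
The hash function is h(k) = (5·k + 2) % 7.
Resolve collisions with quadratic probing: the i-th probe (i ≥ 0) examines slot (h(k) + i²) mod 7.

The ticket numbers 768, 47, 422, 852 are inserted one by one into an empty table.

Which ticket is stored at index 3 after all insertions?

768 hashes to 6; slot 6 is free → place at 6.
47 hashes to 6; 6 taken → place at 0.
422 hashes to 5; slot 5 is free → place at 5.
852 hashes to 6; 6,0 taken → place at 3.
Table: [47, ∅, ∅, 852, ∅, 422, 768]

852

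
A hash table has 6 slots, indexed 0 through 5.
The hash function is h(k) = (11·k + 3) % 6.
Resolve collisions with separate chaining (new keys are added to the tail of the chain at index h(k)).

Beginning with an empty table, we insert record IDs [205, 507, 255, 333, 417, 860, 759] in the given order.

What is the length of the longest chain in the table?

5

Insert 205: h=2, bucket 2 empty -> new chain.
Insert 507: h=0, bucket 0 empty -> new chain.
Insert 255: h=0, bucket 0 nonempty -> append to chain.
Insert 333: h=0, bucket 0 nonempty -> append to chain.
Insert 417: h=0, bucket 0 nonempty -> append to chain.
Insert 860: h=1, bucket 1 empty -> new chain.
Insert 759: h=0, bucket 0 nonempty -> append to chain.
Final buckets:
0: 507 -> 255 -> 333 -> 417 -> 759
1: 860
2: 205
3: ∅
4: ∅
5: ∅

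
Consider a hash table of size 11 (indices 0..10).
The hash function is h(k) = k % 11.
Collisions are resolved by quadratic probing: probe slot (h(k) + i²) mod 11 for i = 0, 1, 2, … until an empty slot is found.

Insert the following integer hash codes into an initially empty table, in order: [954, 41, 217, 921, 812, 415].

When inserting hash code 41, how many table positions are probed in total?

2

954: h=8 => slot 8
41: h=8, probe 8,9 => slot 9
217: h=8, probe 8,9,1 => slot 1
921: h=8, probe 8,9,1,6 => slot 6
812: h=9, probe 9,10 => slot 10
415: h=8, probe 8,9,1,6,2 => slot 2
Table: [., 217, 415, ., ., ., 921, ., 954, 41, 812]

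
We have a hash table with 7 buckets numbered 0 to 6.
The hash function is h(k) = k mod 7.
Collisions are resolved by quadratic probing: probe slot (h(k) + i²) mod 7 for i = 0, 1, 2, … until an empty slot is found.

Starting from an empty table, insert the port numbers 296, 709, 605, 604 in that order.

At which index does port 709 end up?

Insert 296: h=2, slot 2 empty => index 2.
Insert 709: h=2, slot 2 occupied => index 3.
Insert 605: h=3, slot 3 occupied => index 4.
Insert 604: h=2, slots 2,3 occupied => index 6.
Table: [_, _, 296, 709, 605, _, 604]

3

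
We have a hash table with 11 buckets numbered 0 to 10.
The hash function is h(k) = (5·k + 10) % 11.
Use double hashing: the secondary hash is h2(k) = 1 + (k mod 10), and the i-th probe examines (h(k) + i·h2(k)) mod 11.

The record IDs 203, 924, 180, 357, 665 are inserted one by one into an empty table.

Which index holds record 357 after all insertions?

203 hashes to 2; slot 2 is free → place at 2.
924 hashes to 10; slot 10 is free → place at 10.
180 hashes to 8; slot 8 is free → place at 8.
357 hashes to 2, h2=8; 2,10 taken → place at 7.
665 hashes to 2, h2=6; 2,8 taken → place at 3.
Table: [∅, ∅, 203, 665, ∅, ∅, ∅, 357, 180, ∅, 924]

7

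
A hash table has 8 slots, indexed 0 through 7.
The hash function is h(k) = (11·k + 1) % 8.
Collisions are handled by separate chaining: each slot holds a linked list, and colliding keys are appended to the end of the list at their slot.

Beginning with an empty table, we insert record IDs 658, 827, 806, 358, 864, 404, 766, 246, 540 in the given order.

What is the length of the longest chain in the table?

4

Insert 658: h=7, bucket 7 empty -> new chain.
Insert 827: h=2, bucket 2 empty -> new chain.
Insert 806: h=3, bucket 3 empty -> new chain.
Insert 358: h=3, bucket 3 nonempty -> append to chain.
Insert 864: h=1, bucket 1 empty -> new chain.
Insert 404: h=5, bucket 5 empty -> new chain.
Insert 766: h=3, bucket 3 nonempty -> append to chain.
Insert 246: h=3, bucket 3 nonempty -> append to chain.
Insert 540: h=5, bucket 5 nonempty -> append to chain.
Final buckets:
0: _
1: 864
2: 827
3: 806 -> 358 -> 766 -> 246
4: _
5: 404 -> 540
6: _
7: 658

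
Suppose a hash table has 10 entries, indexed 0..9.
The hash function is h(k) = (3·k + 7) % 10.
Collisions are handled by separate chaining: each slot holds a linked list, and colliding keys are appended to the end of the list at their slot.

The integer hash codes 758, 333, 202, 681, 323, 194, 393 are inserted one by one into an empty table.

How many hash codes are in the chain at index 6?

758 → bucket 1
333 → bucket 6
202 → bucket 3
681 → bucket 0
323 → bucket 6 (collision)
194 → bucket 9
393 → bucket 6 (collision)
Final buckets:
0: 681
1: 758
2: .
3: 202
4: .
5: .
6: 333 -> 323 -> 393
7: .
8: .
9: 194

3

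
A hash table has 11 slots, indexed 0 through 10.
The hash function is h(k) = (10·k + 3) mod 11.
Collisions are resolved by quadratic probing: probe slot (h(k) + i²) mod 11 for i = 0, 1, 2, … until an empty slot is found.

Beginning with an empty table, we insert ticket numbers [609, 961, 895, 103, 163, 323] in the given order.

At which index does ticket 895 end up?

609 hashes to 10; slot 10 is free -> place at 10.
961 hashes to 10; 10 taken -> place at 0.
895 hashes to 10; 10,0 taken -> place at 3.
103 hashes to 10; 10,0,3 taken -> place at 8.
163 hashes to 5; slot 5 is free -> place at 5.
323 hashes to 10; 10,0,3,8 taken -> place at 4.
Table: [961, —, —, 895, 323, 163, —, —, 103, —, 609]

3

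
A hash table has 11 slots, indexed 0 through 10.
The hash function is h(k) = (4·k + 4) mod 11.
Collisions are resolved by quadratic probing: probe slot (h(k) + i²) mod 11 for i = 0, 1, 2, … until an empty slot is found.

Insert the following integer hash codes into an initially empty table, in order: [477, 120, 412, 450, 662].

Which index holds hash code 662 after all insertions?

477: h=9 -> slot 9
120: h=0 -> slot 0
412: h=2 -> slot 2
450: h=0, probe 0,1 -> slot 1
662: h=1, probe 1,2,5 -> slot 5
Table: [120, 450, 412, —, —, 662, —, —, —, 477, —]

5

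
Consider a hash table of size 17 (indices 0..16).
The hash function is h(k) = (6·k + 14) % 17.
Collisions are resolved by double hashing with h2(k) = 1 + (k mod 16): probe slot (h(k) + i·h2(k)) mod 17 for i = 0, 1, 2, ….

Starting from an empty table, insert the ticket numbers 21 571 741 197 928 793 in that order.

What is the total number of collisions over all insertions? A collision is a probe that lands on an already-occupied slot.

5

21 hashes to 4; slot 4 is free -> place at 4.
571 hashes to 6; slot 6 is free -> place at 6.
741 hashes to 6, h2=6; 6 taken -> place at 12.
197 hashes to 6, h2=6; 6,12 taken -> place at 1.
928 hashes to 6, h2=1; 6 taken -> place at 7.
793 hashes to 12, h2=10; 12 taken -> place at 5.
Table: [_, 197, _, _, 21, 793, 571, 928, _, _, _, _, 741, _, _, _, _]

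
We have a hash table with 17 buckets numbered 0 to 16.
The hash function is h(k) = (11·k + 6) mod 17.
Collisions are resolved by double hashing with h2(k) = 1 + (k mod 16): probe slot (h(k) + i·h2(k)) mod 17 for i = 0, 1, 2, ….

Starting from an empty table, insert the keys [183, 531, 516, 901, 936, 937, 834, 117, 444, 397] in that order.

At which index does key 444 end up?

7

Insert 183: h=13, slot 13 empty => index 13.
Insert 531: h=16, slot 16 empty => index 16.
Insert 516: h=4, slot 4 empty => index 4.
Insert 901: h=6, slot 6 empty => index 6.
Insert 936: h=0, slot 0 empty => index 0.
Insert 937: h=11, slot 11 empty => index 11.
Insert 834: h=0, h2=3, slot 0 occupied => index 3.
Insert 117: h=1, slot 1 empty => index 1.
Insert 444: h=11, h2=13, slot 11 occupied => index 7.
Insert 397: h=4, h2=14, slots 4,1 occupied => index 15.
Table: [936, 117, ., 834, 516, ., 901, 444, ., ., ., 937, ., 183, ., 397, 531]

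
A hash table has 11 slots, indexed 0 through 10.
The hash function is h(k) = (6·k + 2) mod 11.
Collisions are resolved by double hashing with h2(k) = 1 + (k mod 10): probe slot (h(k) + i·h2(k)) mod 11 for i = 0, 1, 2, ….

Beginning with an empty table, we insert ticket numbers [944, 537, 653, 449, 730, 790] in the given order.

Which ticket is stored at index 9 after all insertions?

Insert 944: h=1, slot 1 empty → index 1.
Insert 537: h=1, h2=8, slot 1 occupied → index 9.
Insert 653: h=4, slot 4 empty → index 4.
Insert 449: h=1, h2=10, slot 1 occupied → index 0.
Insert 730: h=4, h2=1, slot 4 occupied → index 5.
Insert 790: h=1, h2=1, slot 1 occupied → index 2.
Table: [449, 944, 790, —, 653, 730, —, —, —, 537, —]

537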